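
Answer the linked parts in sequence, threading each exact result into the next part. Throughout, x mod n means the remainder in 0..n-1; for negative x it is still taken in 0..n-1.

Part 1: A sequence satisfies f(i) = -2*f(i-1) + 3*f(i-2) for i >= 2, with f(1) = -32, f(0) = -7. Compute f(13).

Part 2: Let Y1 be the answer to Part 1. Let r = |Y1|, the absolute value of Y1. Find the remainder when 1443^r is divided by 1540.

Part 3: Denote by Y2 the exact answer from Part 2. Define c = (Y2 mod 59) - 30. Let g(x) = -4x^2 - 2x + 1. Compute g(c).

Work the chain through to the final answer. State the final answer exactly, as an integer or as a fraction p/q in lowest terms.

Part 1: f(2) = -2*(-32) + 3*(-7) = 43; iterating: f(2)=43, f(3)=-182, f(4)=493, f(5)=-1532, f(6)=4543, f(7)=-13682, f(8)=40993, f(9)=-123032, f(10)=369043, f(11)=-1107182, f(12)=3321493, f(13)=-9964532; answer -9964532
Part 2: Y1 = -9964532; r = 9964532; squarings mod 1540: 1443^1=1443, 1443^2=169, 1443^4=841, 1443^8=421, 1443^16=141, 1443^32=1401, 1443^64=841, 1443^128=421, 1443^256=141, 1443^512=1401, 1443^1024=841, 1443^2048=421, 1443^4096=141, 1443^8192=1401, 1443^16384=841, 1443^32768=421, 1443^65536=141, 1443^131072=1401, 1443^262144=841, 1443^524288=421, 1443^1048576=141, 1443^2097152=1401, 1443^4194304=841, 1443^8388608=421; 1443^9964532 = 1443^4 * 1443^16 * 1443^32 * 1443^64 * 1443^128 * 1443^256 * 1443^512 * 1443^2048 * 1443^524288 * 1443^1048576 * 1443^8388608 = 1401 (mod 1540); answer 1401
Part 3: Y2 = 1401; c = 14; -4*(14)^2 - 2*(14)^1 + 1 = (-784) + (-28) + (1) = -811; answer -811

-811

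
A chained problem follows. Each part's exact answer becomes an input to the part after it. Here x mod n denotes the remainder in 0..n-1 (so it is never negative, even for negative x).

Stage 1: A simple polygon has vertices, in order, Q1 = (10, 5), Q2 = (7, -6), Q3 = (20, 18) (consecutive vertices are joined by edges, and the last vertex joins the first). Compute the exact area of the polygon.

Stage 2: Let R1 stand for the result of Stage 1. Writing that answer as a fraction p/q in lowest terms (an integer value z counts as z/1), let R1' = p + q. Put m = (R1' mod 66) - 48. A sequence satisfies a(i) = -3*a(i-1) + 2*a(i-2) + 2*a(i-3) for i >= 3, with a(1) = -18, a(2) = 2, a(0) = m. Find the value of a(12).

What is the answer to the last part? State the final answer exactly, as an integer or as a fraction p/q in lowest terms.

6726424

Stage 1: cross terms: (10*-6 - 7*5)=-95, (7*18 - 20*-6)=246, (20*5 - 10*18)=-80; twice the area = |71| = 71; area = 71/2; answer 71/2
Stage 2: R1 = 71/2; threaded value p + q = 73; m = -41; a(3) = -3*(2) + 2*(-18) + 2*(-41) = -124; iterating: a(3)=-124, a(4)=340, a(5)=-1264, a(6)=4224, a(7)=-14520, a(8)=49480, a(9)=-169032, a(10)=577016, a(11)=-1970152, a(12)=6726424; answer 6726424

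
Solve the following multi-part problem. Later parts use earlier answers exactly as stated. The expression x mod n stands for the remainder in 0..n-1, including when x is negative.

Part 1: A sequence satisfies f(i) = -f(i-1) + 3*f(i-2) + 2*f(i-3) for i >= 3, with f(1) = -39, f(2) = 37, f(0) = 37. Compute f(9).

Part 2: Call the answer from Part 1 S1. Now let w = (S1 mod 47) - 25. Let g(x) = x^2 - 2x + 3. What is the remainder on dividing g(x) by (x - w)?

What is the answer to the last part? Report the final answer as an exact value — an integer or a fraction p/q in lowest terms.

363

Part 1: f(3) = -1*(37) + 3*(-39) + 2*(37) = -80; iterating: f(3)=-80, f(4)=113, f(5)=-279, f(6)=458, f(7)=-1069, f(8)=1885, f(9)=-4176; answer -4176
Part 2: S1 = -4176; w = -18; remainder = value at the root: 1*(-18)^2 - 2*(-18)^1 + 3 = (324) + (36) + (3) = 363; answer 363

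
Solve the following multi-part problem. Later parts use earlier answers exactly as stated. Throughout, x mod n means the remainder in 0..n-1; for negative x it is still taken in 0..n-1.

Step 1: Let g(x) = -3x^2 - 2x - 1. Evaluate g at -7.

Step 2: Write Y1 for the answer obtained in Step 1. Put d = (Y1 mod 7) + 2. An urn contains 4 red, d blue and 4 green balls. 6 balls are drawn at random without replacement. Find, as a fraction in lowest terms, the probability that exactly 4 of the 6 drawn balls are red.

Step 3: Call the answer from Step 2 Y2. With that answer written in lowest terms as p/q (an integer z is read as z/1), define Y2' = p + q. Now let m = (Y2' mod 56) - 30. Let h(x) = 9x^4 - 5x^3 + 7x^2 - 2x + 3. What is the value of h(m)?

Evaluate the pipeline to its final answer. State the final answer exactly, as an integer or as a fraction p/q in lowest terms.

Step 1: -3*(-7)^2 - 2*(-7)^1 - 1 = (-147) + (14) + (-1) = -134; answer -134
Step 2: Y1 = -134; d = 8; total draws C(16,6) = 8008; favorable C(4,4)*C(12,2) = 66; P = 3/364; answer 3/364
Step 3: Y2 = 3/364; threaded value p + q = 367; m = 1; 9*(1)^4 - 5*(1)^3 + 7*(1)^2 - 2*(1)^1 + 3 = (9) + (-5) + (7) + (-2) + (3) = 12; answer 12

12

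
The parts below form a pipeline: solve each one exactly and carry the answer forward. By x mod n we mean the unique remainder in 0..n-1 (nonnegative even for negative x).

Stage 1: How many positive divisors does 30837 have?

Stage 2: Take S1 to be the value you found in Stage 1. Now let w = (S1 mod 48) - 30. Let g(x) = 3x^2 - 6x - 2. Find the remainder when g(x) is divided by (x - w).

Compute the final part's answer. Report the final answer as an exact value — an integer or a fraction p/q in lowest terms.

1582

Stage 1: 30837 = 3 * 19 * 541; number of divisors = (1+1) * (1+1) * (1+1) = 8; answer 8
Stage 2: S1 = 8; w = -22; remainder = value at the root: 3*(-22)^2 - 6*(-22)^1 - 2 = (1452) + (132) + (-2) = 1582; answer 1582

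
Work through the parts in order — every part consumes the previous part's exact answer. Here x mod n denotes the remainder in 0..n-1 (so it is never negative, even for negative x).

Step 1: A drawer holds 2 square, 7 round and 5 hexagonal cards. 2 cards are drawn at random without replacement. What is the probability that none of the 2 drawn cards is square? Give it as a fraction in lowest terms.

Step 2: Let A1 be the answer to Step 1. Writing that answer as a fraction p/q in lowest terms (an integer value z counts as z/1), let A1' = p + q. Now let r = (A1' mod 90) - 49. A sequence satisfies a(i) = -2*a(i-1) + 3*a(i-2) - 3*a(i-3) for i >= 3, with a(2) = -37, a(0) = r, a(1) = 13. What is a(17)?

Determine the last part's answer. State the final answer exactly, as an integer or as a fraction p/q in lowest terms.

1022842787

Step 1: total draws C(14,2) = 91; favorable C(12,2) = 66; P = 66/91; answer 66/91
Step 2: A1 = 66/91; threaded value p + q = 157; r = 18; a(3) = -2*(-37) + 3*(13) - 3*(18) = 59; iterating: a(3)=59, a(4)=-268, a(5)=824, a(6)=-2629, a(7)=8534, a(8)=-27427, a(9)=88343, a(10)=-284569, a(11)=916448, a(12)=-2951632, a(13)=9506315, a(14)=-30616870, a(15)=98607581, a(16)=-317584717, a(17)=1022842787; answer 1022842787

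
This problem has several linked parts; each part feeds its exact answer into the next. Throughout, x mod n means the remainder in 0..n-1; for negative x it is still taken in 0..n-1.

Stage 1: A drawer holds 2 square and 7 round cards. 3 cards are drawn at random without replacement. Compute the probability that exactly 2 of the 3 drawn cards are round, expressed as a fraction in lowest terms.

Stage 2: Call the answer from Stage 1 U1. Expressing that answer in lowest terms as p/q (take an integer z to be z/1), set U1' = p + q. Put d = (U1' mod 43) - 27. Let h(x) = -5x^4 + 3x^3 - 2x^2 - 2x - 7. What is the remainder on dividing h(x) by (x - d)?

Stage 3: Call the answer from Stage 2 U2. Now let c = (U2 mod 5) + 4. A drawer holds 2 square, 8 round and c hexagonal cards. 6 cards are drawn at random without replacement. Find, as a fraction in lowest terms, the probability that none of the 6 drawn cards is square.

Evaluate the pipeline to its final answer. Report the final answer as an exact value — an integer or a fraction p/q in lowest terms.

Stage 1: total draws C(9,3) = 84; favorable C(7,2)*C(2,1) = 42; P = 1/2; answer 1/2
Stage 2: U1 = 1/2; threaded value p + q = 3; d = -24; remainder = value at the root: -5*(-24)^4 + 3*(-24)^3 - 2*(-24)^2 - 2*(-24)^1 - 7 = (-1658880) + (-41472) + (-1152) + (48) + (-7) = -1701463; answer -1701463
Stage 3: U2 = -1701463; c = 6; total draws C(16,6) = 8008; favorable C(14,6) = 3003; P = 3/8; answer 3/8

3/8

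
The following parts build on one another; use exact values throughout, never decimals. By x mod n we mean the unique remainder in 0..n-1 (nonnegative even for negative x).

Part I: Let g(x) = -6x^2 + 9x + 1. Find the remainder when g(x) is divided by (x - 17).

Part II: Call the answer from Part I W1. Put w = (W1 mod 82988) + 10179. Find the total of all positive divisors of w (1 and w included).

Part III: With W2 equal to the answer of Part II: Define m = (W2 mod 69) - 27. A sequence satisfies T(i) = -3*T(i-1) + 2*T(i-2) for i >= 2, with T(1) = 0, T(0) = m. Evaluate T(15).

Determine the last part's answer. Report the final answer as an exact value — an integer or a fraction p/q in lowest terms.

Part I: remainder = value at the root: -6*(17)^2 + 9*(17)^1 + 1 = (-1734) + (153) + (1) = -1580; answer -1580
Part II: W1 = -1580; w = 91587; 91587 = 3 * 30529; sigma = (1 + 3) * (1 + 30529) = 4 * 30530 = 122120; answer 122120
Part III: W2 = 122120; m = 32; T(2) = -3*(0) + 2*(32) = 64; iterating: T(2)=64, T(3)=-192, T(4)=704, T(5)=-2496, T(6)=8896, T(7)=-31680, T(8)=112832, T(9)=-401856, T(10)=1431232, T(11)=-5097408, T(12)=18154688, T(13)=-64658880, T(14)=230286016, T(15)=-820175808; answer -820175808

-820175808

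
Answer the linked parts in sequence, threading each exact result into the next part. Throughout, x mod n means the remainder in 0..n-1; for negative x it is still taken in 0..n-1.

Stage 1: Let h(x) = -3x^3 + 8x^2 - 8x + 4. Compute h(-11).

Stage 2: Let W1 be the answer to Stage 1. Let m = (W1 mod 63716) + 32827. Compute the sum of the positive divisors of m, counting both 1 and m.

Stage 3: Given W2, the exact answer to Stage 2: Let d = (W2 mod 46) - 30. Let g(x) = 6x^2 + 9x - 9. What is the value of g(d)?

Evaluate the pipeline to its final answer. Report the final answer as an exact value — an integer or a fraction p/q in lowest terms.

261

Stage 1: -3*(-11)^3 + 8*(-11)^2 - 8*(-11)^1 + 4 = (3993) + (968) + (88) + (4) = 5053; answer 5053
Stage 2: W1 = 5053; m = 37880; 37880 = 2^3 * 5 * 947; sigma = (1 + 2 + 4 + 8) * (1 + 5) * (1 + 947) = 15 * 6 * 948 = 85320; answer 85320
Stage 3: W2 = 85320; d = 6; 6*(6)^2 + 9*(6)^1 - 9 = (216) + (54) + (-9) = 261; answer 261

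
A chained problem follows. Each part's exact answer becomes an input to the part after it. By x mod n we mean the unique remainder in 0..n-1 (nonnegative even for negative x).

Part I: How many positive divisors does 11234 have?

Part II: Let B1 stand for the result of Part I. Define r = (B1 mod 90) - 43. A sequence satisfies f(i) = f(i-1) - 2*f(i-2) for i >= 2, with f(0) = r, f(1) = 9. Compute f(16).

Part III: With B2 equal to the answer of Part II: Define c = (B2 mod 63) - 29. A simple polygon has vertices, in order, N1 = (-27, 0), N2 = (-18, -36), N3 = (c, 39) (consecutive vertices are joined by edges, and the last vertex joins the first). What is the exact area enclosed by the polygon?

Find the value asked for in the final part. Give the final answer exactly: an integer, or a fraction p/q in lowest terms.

1179/2

Part I: 11234 = 2 * 41 * 137; number of divisors = (1+1) * (1+1) * (1+1) = 8; answer 8
Part II: B1 = 8; r = -35; f(2) = 1*(9) - 2*(-35) = 79; iterating: f(2)=79, f(3)=61, f(4)=-97, f(5)=-219, f(6)=-25, f(7)=413, f(8)=463, f(9)=-363, f(10)=-1289, f(11)=-563, f(12)=2015, f(13)=3141, f(14)=-889, f(15)=-7171, f(16)=-5393; answer -5393
Part III: B2 = -5393; c = -4; cross terms: (-27*-36 - -18*0)=972, (-18*39 - -4*-36)=-846, (-4*0 - -27*39)=1053; twice the area = |1179| = 1179; area = 1179/2; answer 1179/2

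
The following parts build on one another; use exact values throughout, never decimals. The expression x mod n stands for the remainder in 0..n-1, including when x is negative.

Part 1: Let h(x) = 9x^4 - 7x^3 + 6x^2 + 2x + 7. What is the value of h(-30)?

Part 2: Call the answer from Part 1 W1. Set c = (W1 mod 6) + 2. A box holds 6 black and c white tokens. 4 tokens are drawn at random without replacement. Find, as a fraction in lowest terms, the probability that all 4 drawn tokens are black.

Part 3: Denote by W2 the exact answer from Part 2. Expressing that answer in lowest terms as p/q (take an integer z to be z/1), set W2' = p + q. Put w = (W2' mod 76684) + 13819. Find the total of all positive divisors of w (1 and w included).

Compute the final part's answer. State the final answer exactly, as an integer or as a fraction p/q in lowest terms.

Part 1: 9*(-30)^4 - 7*(-30)^3 + 6*(-30)^2 + 2*(-30)^1 + 7 = (7290000) + (189000) + (5400) + (-60) + (7) = 7484347; answer 7484347
Part 2: W1 = 7484347; c = 3; total draws C(9,4) = 126; favorable C(6,4) = 15; P = 5/42; answer 5/42
Part 3: W2 = 5/42; threaded value p + q = 47; w = 13866; 13866 = 2 * 3 * 2311; sigma = (1 + 2) * (1 + 3) * (1 + 2311) = 3 * 4 * 2312 = 27744; answer 27744

27744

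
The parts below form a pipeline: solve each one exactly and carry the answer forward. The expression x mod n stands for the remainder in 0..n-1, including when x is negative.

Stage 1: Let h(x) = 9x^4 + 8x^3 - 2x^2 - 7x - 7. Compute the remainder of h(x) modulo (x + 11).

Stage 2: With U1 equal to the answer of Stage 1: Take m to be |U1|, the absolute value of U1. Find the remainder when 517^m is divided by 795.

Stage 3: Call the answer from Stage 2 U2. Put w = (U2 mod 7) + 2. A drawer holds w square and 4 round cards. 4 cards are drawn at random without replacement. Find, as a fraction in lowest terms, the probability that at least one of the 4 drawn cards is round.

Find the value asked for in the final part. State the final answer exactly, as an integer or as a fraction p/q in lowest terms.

13/14

Stage 1: remainder = value at the root: 9*(-11)^4 + 8*(-11)^3 - 2*(-11)^2 - 7*(-11)^1 - 7 = (131769) + (-10648) + (-242) + (77) + (-7) = 120949; answer 120949
Stage 2: U1 = 120949; m = 120949; squarings mod 795: 517^1=517, 517^2=169, 517^4=736, 517^8=301, 517^16=766, 517^32=46, 517^64=526, 517^128=16, 517^256=256, 517^512=346, 517^1024=466, 517^2048=121, 517^4096=331, 517^8192=646, 517^16384=736, 517^32768=301, 517^65536=766; 517^120949 = 517^1 * 517^4 * 517^16 * 517^32 * 517^64 * 517^2048 * 517^4096 * 517^16384 * 517^32768 * 517^65536 = 382 (mod 795); answer 382
Stage 3: U2 = 382; w = 6; total draws C(10,4) = 210; complement C(6,4) = 15; favorable 210 - 15 = 195; P = 13/14; answer 13/14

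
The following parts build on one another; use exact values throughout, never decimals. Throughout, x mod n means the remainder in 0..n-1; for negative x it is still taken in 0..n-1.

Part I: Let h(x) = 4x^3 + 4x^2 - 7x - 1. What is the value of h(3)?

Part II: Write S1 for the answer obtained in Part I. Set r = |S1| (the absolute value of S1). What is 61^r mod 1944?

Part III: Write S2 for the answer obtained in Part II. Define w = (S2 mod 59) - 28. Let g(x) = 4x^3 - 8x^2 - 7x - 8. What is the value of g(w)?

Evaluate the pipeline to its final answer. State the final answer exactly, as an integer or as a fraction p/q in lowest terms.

Part I: 4*(3)^3 + 4*(3)^2 - 7*(3)^1 - 1 = (108) + (36) + (-21) + (-1) = 122; answer 122
Part II: S1 = 122; r = 122; squarings mod 1944: 61^1=61, 61^2=1777, 61^4=673, 61^8=1921, 61^16=529, 61^32=1849, 61^64=1249; 61^122 = 61^2 * 61^8 * 61^16 * 61^32 * 61^64 = 121 (mod 1944); answer 121
Part III: S2 = 121; w = -25; 4*(-25)^3 - 8*(-25)^2 - 7*(-25)^1 - 8 = (-62500) + (-5000) + (175) + (-8) = -67333; answer -67333

-67333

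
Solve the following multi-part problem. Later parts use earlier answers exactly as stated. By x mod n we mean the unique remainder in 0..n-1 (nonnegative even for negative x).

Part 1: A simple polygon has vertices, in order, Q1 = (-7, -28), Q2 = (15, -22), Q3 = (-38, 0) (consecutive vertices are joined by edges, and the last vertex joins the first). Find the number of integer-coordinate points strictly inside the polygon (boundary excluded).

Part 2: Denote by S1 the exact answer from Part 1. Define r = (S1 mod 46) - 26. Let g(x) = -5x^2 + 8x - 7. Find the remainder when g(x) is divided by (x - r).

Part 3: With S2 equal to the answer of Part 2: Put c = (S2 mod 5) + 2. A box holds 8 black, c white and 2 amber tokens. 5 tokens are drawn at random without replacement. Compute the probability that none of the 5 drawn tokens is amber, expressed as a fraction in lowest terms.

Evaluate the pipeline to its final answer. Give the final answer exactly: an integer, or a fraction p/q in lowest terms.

14/39

Part 1: cross terms: (-7*-22 - 15*-28)=574, (15*0 - -38*-22)=-836, (-38*-28 - -7*0)=1064; twice the area = |802| = 802; area = 401; boundary points = 2 + 1 + 1 = 4; strictly interior points = area - boundary/2 + 1 = 400; answer 400
Part 2: S1 = 400; r = 6; remainder = value at the root: -5*(6)^2 + 8*(6)^1 - 7 = (-180) + (48) + (-7) = -139; answer -139
Part 3: S2 = -139; c = 3; total draws C(13,5) = 1287; favorable C(11,5) = 462; P = 14/39; answer 14/39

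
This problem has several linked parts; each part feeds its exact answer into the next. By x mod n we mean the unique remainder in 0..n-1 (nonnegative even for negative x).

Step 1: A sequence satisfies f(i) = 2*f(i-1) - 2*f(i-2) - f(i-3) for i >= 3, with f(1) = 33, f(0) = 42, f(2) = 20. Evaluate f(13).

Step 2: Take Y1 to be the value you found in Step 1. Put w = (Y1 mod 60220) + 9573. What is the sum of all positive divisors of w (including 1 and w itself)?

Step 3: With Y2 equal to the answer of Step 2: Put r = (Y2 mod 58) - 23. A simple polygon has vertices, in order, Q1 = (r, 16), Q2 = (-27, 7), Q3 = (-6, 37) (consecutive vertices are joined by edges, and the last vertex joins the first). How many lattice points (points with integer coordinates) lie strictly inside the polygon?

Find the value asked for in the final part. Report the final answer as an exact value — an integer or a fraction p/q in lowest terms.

Step 1: f(3) = 2*(20) - 2*(33) - 1*(42) = -68; iterating: f(3)=-68, f(4)=-209, f(5)=-302, f(6)=-118, f(7)=577, f(8)=1692, f(9)=2348, f(10)=735, f(11)=-4918, f(12)=-13654, f(13)=-18207; answer -18207
Step 2: Y1 = -18207; w = 51586; 51586 = 2 * 25793; sigma = (1 + 2) * (1 + 25793) = 3 * 25794 = 77382; answer 77382
Step 3: Y2 = 77382; r = -13; cross terms: (-13*7 - -27*16)=341, (-27*37 - -6*7)=-957, (-6*16 - -13*37)=385; twice the area = |-231| = 231; area = 231/2; boundary points = 1 + 3 + 7 = 11; strictly interior points = area - boundary/2 + 1 = 111; answer 111

111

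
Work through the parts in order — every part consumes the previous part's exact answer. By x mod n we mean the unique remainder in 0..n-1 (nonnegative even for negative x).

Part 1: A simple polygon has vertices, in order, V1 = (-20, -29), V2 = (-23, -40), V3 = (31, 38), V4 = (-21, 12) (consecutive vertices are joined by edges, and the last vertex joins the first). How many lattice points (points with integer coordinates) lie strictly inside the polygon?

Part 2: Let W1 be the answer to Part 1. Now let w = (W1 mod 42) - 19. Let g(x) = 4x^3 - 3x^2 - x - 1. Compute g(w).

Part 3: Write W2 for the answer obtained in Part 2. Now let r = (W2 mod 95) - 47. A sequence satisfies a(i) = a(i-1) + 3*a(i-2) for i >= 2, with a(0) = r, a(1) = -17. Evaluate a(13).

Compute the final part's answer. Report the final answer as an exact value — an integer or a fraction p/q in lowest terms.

442207

Part 1: cross terms: (-20*-40 - -23*-29)=133, (-23*38 - 31*-40)=366, (31*12 - -21*38)=1170, (-21*-29 - -20*12)=849; twice the area = |2518| = 2518; area = 1259; boundary points = 1 + 6 + 26 + 1 = 34; strictly interior points = area - boundary/2 + 1 = 1243; answer 1243
Part 2: W1 = 1243; w = 6; 4*(6)^3 - 3*(6)^2 - 1*(6)^1 - 1 = (864) + (-108) + (-6) + (-1) = 749; answer 749
Part 3: W2 = 749; r = 37; a(2) = 1*(-17) + 3*(37) = 94; iterating: a(2)=94, a(3)=43, a(4)=325, a(5)=454, a(6)=1429, a(7)=2791, a(8)=7078, a(9)=15451, a(10)=36685, a(11)=83038, a(12)=193093, a(13)=442207; answer 442207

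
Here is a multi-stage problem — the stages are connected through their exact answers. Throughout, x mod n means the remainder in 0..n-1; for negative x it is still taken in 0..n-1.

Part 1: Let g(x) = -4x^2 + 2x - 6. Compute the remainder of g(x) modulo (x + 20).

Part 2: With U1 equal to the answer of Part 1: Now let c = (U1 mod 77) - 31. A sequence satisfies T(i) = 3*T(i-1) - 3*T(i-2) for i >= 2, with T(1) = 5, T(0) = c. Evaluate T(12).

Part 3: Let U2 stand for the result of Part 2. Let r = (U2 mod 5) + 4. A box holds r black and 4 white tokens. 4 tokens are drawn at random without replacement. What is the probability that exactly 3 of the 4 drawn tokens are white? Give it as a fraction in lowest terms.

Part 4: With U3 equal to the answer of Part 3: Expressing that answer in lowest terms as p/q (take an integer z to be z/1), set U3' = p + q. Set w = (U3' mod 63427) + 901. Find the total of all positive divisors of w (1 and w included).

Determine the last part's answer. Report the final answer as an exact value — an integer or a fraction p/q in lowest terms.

Part 1: remainder = value at the root: -4*(-20)^2 + 2*(-20)^1 - 6 = (-1600) + (-40) + (-6) = -1646; answer -1646
Part 2: U1 = -1646; c = 17; T(2) = 3*(5) - 3*(17) = -36; iterating: T(2)=-36, T(3)=-123, T(4)=-261, T(5)=-414, T(6)=-459, T(7)=-135, T(8)=972, T(9)=3321, T(10)=7047, T(11)=11178, T(12)=12393; answer 12393
Part 3: U2 = 12393; r = 7; total draws C(11,4) = 330; favorable C(4,3)*C(7,1) = 28; P = 14/165; answer 14/165
Part 4: U3 = 14/165; threaded value p + q = 179; w = 1080; 1080 = 2^3 * 3^3 * 5; sigma = (1 + 2 + 4 + 8) * (1 + 3 + 9 + 27) * (1 + 5) = 15 * 40 * 6 = 3600; answer 3600

3600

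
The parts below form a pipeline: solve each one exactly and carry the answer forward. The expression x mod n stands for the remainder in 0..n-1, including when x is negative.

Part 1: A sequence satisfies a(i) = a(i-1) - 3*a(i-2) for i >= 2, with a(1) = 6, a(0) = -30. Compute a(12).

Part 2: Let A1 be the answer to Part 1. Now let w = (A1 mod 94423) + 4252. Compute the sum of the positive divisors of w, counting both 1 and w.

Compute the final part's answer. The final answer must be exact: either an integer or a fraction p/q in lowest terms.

Part 1: a(2) = 1*(6) - 3*(-30) = 96; iterating: a(2)=96, a(3)=78, a(4)=-210, a(5)=-444, a(6)=186, a(7)=1518, a(8)=960, a(9)=-3594, a(10)=-6474, a(11)=4308, a(12)=23730; answer 23730
Part 2: A1 = 23730; w = 27982; 27982 = 2 * 17 * 823; sigma = (1 + 2) * (1 + 17) * (1 + 823) = 3 * 18 * 824 = 44496; answer 44496

44496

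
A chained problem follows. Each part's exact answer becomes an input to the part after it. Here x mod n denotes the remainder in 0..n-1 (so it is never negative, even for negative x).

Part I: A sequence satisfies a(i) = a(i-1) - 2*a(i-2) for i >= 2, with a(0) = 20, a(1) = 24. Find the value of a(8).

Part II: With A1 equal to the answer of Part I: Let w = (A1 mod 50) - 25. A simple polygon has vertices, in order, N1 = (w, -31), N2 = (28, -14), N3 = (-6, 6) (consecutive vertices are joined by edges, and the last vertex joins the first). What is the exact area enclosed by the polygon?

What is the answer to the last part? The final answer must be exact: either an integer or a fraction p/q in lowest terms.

339

Part I: a(2) = 1*(24) - 2*(20) = -16; iterating: a(2)=-16, a(3)=-64, a(4)=-32, a(5)=96, a(6)=160, a(7)=-32, a(8)=-352; answer -352
Part II: A1 = -352; w = 23; cross terms: (23*-14 - 28*-31)=546, (28*6 - -6*-14)=84, (-6*-31 - 23*6)=48; twice the area = |678| = 678; area = 339; answer 339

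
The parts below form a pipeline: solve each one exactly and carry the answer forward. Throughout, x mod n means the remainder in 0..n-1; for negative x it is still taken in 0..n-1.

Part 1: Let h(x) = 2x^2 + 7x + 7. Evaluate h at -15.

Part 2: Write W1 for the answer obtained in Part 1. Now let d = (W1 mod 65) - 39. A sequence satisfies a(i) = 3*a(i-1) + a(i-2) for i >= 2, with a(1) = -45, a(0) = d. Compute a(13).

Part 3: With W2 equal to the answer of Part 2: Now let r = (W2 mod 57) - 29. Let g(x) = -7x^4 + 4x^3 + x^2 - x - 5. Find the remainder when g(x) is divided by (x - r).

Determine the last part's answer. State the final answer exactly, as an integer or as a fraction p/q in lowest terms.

-2671280

Part 1: 2*(-15)^2 + 7*(-15)^1 + 7 = (450) + (-105) + (7) = 352; answer 352
Part 2: W1 = 352; d = -12; a(2) = 3*(-45) + 1*(-12) = -147; iterating: a(2)=-147, a(3)=-486, a(4)=-1605, a(5)=-5301, a(6)=-17508, a(7)=-57825, a(8)=-190983, a(9)=-630774, a(10)=-2083305, a(11)=-6880689, a(12)=-22725372, a(13)=-75056805; answer -75056805
Part 3: W2 = -75056805; r = 25; remainder = value at the root: -7*(25)^4 + 4*(25)^3 + 1*(25)^2 - 1*(25)^1 - 5 = (-2734375) + (62500) + (625) + (-25) + (-5) = -2671280; answer -2671280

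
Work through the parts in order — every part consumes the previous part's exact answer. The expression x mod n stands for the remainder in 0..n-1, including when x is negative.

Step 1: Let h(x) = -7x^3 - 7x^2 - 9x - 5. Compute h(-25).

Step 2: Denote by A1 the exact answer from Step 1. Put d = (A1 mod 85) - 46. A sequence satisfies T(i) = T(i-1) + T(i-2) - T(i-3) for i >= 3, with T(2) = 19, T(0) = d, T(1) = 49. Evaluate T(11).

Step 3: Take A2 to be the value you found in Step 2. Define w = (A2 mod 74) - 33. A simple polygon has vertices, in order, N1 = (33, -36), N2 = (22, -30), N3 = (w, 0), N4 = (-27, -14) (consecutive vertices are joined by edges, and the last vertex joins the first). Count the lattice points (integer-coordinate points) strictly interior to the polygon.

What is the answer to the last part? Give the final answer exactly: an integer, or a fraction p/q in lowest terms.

Step 1: -7*(-25)^3 - 7*(-25)^2 - 9*(-25)^1 - 5 = (109375) + (-4375) + (225) + (-5) = 105220; answer 105220
Step 2: A1 = 105220; d = 29; T(3) = 1*(19) + 1*(49) - 1*(29) = 39; iterating: T(3)=39, T(4)=9, T(5)=29, T(6)=-1, T(7)=19, T(8)=-11, T(9)=9, T(10)=-21, T(11)=-1; answer -1
Step 3: A2 = -1; w = 40; cross terms: (33*-30 - 22*-36)=-198, (22*0 - 40*-30)=1200, (40*-14 - -27*0)=-560, (-27*-36 - 33*-14)=1434; twice the area = |1876| = 1876; area = 938; boundary points = 1 + 6 + 1 + 2 = 10; strictly interior points = area - boundary/2 + 1 = 934; answer 934

934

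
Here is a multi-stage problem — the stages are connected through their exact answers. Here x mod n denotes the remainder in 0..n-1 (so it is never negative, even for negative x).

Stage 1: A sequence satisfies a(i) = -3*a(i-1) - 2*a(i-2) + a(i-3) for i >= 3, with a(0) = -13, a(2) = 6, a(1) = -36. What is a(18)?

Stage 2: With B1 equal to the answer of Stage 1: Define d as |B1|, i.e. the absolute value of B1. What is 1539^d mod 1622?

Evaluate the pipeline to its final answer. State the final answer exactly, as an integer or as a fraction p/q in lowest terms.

Stage 1: a(3) = -3*(6) - 2*(-36) + 1*(-13) = 41; iterating: a(3)=41, a(4)=-171, a(5)=437, a(6)=-928, a(7)=1739, a(8)=-2924, a(9)=4366, a(10)=-5511, a(11)=4877, a(12)=757, a(13)=-17536, a(14)=55971, a(15)=-132084, a(16)=266774, a(17)=-480183, a(18)=774917; answer 774917
Stage 2: B1 = 774917; d = 774917; squarings mod 1622: 1539^1=1539, 1539^2=401, 1539^4=223, 1539^8=1069, 1539^16=873, 1539^32=1411, 1539^64=727, 1539^128=1379, 1539^256=657, 1539^512=197, 1539^1024=1503, 1539^2048=1185, 1539^4096=1195, 1539^8192=665, 1539^16384=1041, 1539^32768=185, 1539^65536=163, 1539^131072=617, 1539^262144=1141, 1539^524288=1037; 1539^774917 = 1539^1 * 1539^4 * 1539^256 * 1539^512 * 1539^4096 * 1539^16384 * 1539^32768 * 1539^65536 * 1539^131072 * 1539^524288 = 95 (mod 1622); answer 95

95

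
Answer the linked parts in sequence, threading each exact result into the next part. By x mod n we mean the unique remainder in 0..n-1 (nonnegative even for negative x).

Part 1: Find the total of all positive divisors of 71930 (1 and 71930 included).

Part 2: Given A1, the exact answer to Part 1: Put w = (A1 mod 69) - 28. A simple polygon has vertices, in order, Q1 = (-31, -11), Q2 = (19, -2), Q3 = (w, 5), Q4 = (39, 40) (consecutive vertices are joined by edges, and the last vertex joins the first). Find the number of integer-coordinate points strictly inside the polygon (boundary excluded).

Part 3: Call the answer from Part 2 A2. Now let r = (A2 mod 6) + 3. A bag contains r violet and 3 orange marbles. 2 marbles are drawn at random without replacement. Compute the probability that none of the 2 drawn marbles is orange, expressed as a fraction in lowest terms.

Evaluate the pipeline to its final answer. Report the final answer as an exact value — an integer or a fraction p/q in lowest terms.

Part 1: 71930 = 2 * 5 * 7193; sigma = (1 + 2) * (1 + 5) * (1 + 7193) = 3 * 6 * 7194 = 129492; answer 129492
Part 2: A1 = 129492; w = 20; cross terms: (-31*-2 - 19*-11)=271, (19*5 - 20*-2)=135, (20*40 - 39*5)=605, (39*-11 - -31*40)=811; twice the area = |1822| = 1822; area = 911; boundary points = 1 + 1 + 1 + 1 = 4; strictly interior points = area - boundary/2 + 1 = 910; answer 910
Part 3: A2 = 910; r = 7; total draws C(10,2) = 45; favorable C(7,2) = 21; P = 7/15; answer 7/15

7/15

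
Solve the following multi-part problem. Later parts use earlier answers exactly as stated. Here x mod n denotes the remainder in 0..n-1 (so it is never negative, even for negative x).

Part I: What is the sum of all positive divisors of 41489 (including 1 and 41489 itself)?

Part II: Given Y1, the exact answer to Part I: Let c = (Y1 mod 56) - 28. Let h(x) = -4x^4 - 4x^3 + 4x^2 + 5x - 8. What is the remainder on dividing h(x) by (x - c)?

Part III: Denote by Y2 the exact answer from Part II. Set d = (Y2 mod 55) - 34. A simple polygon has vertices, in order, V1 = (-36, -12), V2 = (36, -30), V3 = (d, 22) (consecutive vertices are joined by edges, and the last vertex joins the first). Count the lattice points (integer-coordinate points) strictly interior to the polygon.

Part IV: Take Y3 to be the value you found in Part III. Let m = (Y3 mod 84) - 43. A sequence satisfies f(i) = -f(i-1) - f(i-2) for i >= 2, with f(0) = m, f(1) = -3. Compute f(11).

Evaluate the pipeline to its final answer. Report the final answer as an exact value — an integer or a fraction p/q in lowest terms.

-30

Part I: 41489 = 7 * 5927; sigma = (1 + 7) * (1 + 5927) = 8 * 5928 = 47424; answer 47424
Part II: Y1 = 47424; c = 20; remainder = value at the root: -4*(20)^4 - 4*(20)^3 + 4*(20)^2 + 5*(20)^1 - 8 = (-640000) + (-32000) + (1600) + (100) + (-8) = -670308; answer -670308
Part III: Y2 = -670308; d = -2; cross terms: (-36*-30 - 36*-12)=1512, (36*22 - -2*-30)=732, (-2*-12 - -36*22)=816; twice the area = |3060| = 3060; area = 1530; boundary points = 18 + 2 + 34 = 54; strictly interior points = area - boundary/2 + 1 = 1504; answer 1504
Part IV: Y3 = 1504; m = 33; f(2) = -1*(-3) - 1*(33) = -30; iterating: f(2)=-30, f(3)=33, f(4)=-3, f(5)=-30, f(6)=33, f(7)=-3, f(8)=-30, f(9)=33, f(10)=-3, f(11)=-30; answer -30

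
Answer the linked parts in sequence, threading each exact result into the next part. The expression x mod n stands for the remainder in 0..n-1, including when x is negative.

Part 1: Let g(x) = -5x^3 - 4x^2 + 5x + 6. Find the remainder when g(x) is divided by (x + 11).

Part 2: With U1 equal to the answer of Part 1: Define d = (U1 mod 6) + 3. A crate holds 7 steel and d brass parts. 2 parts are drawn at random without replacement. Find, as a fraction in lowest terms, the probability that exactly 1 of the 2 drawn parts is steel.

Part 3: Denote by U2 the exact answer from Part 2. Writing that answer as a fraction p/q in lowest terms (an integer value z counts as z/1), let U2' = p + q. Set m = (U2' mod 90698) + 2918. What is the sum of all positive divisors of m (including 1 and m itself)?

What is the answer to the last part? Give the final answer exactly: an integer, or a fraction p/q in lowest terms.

Part 1: remainder = value at the root: -5*(-11)^3 - 4*(-11)^2 + 5*(-11)^1 + 6 = (6655) + (-484) + (-55) + (6) = 6122; answer 6122
Part 2: U1 = 6122; d = 5; total draws C(12,2) = 66; favorable C(7,1)*C(5,1) = 35; P = 35/66; answer 35/66
Part 3: U2 = 35/66; threaded value p + q = 101; m = 3019; 3019 is prime, so its only divisors are 1 and 3019; sigma = 1 + 3019 = 3020; answer 3020

3020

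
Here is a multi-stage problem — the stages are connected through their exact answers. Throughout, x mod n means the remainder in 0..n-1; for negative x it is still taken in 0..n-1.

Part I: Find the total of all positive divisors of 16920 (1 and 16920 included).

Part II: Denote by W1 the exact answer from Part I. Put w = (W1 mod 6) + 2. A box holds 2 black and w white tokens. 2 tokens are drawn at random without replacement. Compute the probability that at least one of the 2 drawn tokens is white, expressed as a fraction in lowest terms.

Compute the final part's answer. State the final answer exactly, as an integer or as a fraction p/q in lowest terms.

5/6

Part I: 16920 = 2^3 * 3^2 * 5 * 47; sigma = (1 + 2 + 4 + 8) * (1 + 3 + 9) * (1 + 5) * (1 + 47) = 15 * 13 * 6 * 48 = 56160; answer 56160
Part II: W1 = 56160; w = 2; total draws C(4,2) = 6; complement C(2,2) = 1; favorable 6 - 1 = 5; P = 5/6; answer 5/6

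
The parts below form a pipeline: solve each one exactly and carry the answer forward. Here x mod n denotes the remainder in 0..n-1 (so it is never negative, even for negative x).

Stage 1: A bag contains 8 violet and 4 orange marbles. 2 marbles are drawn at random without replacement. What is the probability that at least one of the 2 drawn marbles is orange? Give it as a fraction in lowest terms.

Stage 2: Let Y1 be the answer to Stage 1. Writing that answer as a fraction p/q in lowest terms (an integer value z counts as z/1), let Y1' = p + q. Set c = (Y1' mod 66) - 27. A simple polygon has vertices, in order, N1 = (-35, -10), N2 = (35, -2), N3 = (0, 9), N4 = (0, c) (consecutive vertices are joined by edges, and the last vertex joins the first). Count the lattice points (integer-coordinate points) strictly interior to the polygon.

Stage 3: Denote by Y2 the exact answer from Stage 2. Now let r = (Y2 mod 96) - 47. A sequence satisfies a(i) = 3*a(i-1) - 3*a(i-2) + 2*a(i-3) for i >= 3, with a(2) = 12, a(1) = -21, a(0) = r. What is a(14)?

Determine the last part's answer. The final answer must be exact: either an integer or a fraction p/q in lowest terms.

Stage 1: total draws C(12,2) = 66; complement C(8,2) = 28; favorable 66 - 28 = 38; P = 19/33; answer 19/33
Stage 2: Y1 = 19/33; threaded value p + q = 52; c = 25; cross terms: (-35*-2 - 35*-10)=420, (35*9 - 0*-2)=315, (0*25 - 0*9)=0, (0*-10 - -35*25)=875; twice the area = |1610| = 1610; area = 805; boundary points = 2 + 1 + 16 + 35 = 54; strictly interior points = area - boundary/2 + 1 = 779; answer 779
Stage 3: Y2 = 779; r = -36; a(3) = 3*(12) - 3*(-21) + 2*(-36) = 27; iterating: a(3)=27, a(4)=3, a(5)=-48, a(6)=-99, a(7)=-147, a(8)=-240, a(9)=-477, a(10)=-1005, a(11)=-2064, a(12)=-4131, a(13)=-8211, a(14)=-16368; answer -16368

-16368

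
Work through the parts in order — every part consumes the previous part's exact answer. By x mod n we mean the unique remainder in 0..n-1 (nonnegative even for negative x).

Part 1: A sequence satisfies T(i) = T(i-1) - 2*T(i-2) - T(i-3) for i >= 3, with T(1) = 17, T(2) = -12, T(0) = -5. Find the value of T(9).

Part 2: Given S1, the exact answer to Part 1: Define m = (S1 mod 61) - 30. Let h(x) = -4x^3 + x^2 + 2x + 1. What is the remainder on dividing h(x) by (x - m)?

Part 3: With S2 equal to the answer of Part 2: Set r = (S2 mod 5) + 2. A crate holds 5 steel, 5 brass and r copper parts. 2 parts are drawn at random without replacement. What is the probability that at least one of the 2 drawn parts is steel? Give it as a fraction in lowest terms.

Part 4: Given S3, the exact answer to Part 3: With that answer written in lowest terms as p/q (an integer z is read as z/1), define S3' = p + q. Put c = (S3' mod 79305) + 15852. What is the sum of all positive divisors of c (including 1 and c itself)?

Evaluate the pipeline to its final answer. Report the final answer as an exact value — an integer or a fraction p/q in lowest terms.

Part 1: T(3) = 1*(-12) - 2*(17) - 1*(-5) = -41; iterating: T(3)=-41, T(4)=-34, T(5)=60, T(6)=169, T(7)=83, T(8)=-315, T(9)=-650; answer -650
Part 2: S1 = -650; m = -9; remainder = value at the root: -4*(-9)^3 + 1*(-9)^2 + 2*(-9)^1 + 1 = (2916) + (81) + (-18) + (1) = 2980; answer 2980
Part 3: S2 = 2980; r = 2; total draws C(12,2) = 66; complement C(7,2) = 21; favorable 66 - 21 = 45; P = 15/22; answer 15/22
Part 4: S3 = 15/22; threaded value p + q = 37; c = 15889; 15889 is prime, so its only divisors are 1 and 15889; sigma = 1 + 15889 = 15890; answer 15890

15890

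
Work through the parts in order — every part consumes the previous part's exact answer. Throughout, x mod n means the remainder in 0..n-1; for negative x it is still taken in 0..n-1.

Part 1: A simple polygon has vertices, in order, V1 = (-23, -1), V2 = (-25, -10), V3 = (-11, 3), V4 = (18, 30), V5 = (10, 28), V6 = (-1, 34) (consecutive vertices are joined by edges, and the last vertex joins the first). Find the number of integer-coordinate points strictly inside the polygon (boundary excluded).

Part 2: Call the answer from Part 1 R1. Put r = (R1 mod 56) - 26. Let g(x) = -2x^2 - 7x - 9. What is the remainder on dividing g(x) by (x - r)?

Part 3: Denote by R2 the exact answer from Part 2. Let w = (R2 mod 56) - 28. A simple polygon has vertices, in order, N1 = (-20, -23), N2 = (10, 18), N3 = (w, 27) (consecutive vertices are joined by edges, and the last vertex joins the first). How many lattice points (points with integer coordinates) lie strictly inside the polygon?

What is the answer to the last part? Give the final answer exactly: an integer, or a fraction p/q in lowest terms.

Part 1: cross terms: (-23*-10 - -25*-1)=205, (-25*3 - -11*-10)=-185, (-11*30 - 18*3)=-384, (18*28 - 10*30)=204, (10*34 - -1*28)=368, (-1*-1 - -23*34)=783; twice the area = |991| = 991; area = 991/2; boundary points = 1 + 1 + 1 + 2 + 1 + 1 = 7; strictly interior points = area - boundary/2 + 1 = 493; answer 493
Part 2: R1 = 493; r = 19; remainder = value at the root: -2*(19)^2 - 7*(19)^1 - 9 = (-722) + (-133) + (-9) = -864; answer -864
Part 3: R2 = -864; w = 4; cross terms: (-20*18 - 10*-23)=-130, (10*27 - 4*18)=198, (4*-23 - -20*27)=448; twice the area = |516| = 516; area = 258; boundary points = 1 + 3 + 2 = 6; strictly interior points = area - boundary/2 + 1 = 256; answer 256

256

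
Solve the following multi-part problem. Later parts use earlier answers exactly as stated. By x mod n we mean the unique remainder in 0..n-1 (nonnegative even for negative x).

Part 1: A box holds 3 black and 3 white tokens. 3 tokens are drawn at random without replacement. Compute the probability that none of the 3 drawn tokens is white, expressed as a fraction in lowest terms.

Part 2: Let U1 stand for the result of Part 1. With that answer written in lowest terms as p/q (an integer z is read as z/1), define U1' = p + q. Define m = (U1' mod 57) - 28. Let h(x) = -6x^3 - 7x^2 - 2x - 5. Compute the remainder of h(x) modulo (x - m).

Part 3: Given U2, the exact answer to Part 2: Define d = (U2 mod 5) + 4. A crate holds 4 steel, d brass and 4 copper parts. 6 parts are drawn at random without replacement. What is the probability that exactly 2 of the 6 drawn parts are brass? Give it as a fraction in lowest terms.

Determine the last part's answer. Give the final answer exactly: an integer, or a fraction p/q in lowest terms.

Part 1: total draws C(6,3) = 20; favorable C(3,3) = 1; P = 1/20; answer 1/20
Part 2: U1 = 1/20; threaded value p + q = 21; m = -7; remainder = value at the root: -6*(-7)^3 - 7*(-7)^2 - 2*(-7)^1 - 5 = (2058) + (-343) + (14) + (-5) = 1724; answer 1724
Part 3: U2 = 1724; d = 8; total draws C(16,6) = 8008; favorable C(8,2)*C(8,4) = 1960; P = 35/143; answer 35/143

35/143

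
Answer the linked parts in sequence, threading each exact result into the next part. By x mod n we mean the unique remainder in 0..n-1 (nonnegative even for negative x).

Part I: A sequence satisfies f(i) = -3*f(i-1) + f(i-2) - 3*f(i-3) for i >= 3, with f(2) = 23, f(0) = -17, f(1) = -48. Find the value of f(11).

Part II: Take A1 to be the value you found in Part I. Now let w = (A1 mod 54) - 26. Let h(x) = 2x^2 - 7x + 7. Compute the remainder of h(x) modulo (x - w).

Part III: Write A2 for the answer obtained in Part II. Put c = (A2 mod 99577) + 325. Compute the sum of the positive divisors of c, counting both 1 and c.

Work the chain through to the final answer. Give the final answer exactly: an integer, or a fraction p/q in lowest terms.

992

Part I: f(3) = -3*(23) + 1*(-48) - 3*(-17) = -66; iterating: f(3)=-66, f(4)=365, f(5)=-1230, f(6)=4253, f(7)=-15084, f(8)=53195, f(9)=-187428, f(10)=660731, f(11)=-2329206; answer -2329206
Part II: A1 = -2329206; w = 4; remainder = value at the root: 2*(4)^2 - 7*(4)^1 + 7 = (32) + (-28) + (7) = 11; answer 11
Part III: A2 = 11; c = 336; 336 = 2^4 * 3 * 7; sigma = (1 + 2 + 4 + 8 + 16) * (1 + 3) * (1 + 7) = 31 * 4 * 8 = 992; answer 992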